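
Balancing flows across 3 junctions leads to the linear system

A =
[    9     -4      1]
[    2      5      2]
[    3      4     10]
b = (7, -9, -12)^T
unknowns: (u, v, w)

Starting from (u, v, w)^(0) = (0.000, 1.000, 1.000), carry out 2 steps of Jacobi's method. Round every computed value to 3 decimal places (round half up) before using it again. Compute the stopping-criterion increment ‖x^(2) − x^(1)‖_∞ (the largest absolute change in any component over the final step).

Iteration 1:
  u = (7 - (-4)·1.000 - (1)·1.000) / (9) = 1.111
  v = (-9 - (2)·0.000 - (2)·1.000) / (5) = -2.200
  w = (-12 - (3)·0.000 - (4)·1.000) / (10) = -1.600
Iteration 2:
  u = (7 - (-4)·-2.200 - (1)·-1.600) / (9) = -0.022
  v = (-9 - (2)·1.111 - (2)·-1.600) / (5) = -1.604
  w = (-12 - (3)·1.111 - (4)·-2.200) / (10) = -0.653
Change: (-1.133, 0.596, 0.947) → max |·| = 1.133

1.133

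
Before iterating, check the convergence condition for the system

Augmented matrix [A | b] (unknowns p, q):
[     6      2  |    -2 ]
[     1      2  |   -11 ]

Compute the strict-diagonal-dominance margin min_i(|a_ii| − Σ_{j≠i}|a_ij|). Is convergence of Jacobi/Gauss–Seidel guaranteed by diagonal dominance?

row 1: |6| − (2) = 4
row 2: |2| − (1) = 1
minimum over rows = 1 → strictly diagonally dominant (convergence guaranteed)

1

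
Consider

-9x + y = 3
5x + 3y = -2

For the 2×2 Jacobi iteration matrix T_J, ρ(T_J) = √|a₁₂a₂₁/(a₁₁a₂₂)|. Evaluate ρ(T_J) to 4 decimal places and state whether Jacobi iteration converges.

0.4303

a₁₂a₂₁/(a₁₁a₂₂) = (1)·(5) / ((-9)·(3)) = -0.185185
ρ = √|-0.185185| = √0.185185 = 0.4303
ρ < 1, so Jacobi converges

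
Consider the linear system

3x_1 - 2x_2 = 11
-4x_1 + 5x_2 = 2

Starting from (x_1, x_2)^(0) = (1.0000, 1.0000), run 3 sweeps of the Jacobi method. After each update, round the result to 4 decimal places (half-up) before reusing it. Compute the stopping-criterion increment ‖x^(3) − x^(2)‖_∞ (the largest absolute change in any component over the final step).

Iteration 1:
  x_1 = (11 - (-2)·1.0000) / (3) = 4.3333
  x_2 = (2 - (-4)·1.0000) / (5) = 1.2000
Iteration 2:
  x_1 = (11 - (-2)·1.2000) / (3) = 4.4667
  x_2 = (2 - (-4)·4.3333) / (5) = 3.8666
Iteration 3:
  x_1 = (11 - (-2)·3.8666) / (3) = 6.2444
  x_2 = (2 - (-4)·4.4667) / (5) = 3.9734
Change: (1.7777, 0.1068) → max |·| = 1.7777

1.7777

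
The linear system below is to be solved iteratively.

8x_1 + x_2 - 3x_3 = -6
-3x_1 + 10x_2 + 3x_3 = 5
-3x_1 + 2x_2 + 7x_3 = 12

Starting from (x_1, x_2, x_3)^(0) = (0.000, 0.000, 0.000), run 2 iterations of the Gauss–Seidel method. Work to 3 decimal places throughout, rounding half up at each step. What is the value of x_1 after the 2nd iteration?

Iteration 1:
  x_1 = (-6 - (1)·0.000 - (-3)·0.000) / (8) = -0.750
  x_2 = (5 - (-3)·-0.750 - (3)·0.000) / (10) = 0.275
  x_3 = (12 - (-3)·-0.750 - (2)·0.275) / (7) = 1.314
Iteration 2:
  x_1 = (-6 - (1)·0.275 - (-3)·1.314) / (8) = -0.292
  x_2 = (5 - (-3)·-0.292 - (3)·1.314) / (10) = 0.018
  x_3 = (12 - (-3)·-0.292 - (2)·0.018) / (7) = 1.584

-0.292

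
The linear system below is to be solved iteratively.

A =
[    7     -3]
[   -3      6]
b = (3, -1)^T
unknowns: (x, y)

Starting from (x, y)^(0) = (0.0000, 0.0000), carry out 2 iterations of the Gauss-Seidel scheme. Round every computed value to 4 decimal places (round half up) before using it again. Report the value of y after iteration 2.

0.0578

Iteration 1:
  x = (3 - (-3)·0.0000) / (7) = 0.4286
  y = (-1 - (-3)·0.4286) / (6) = 0.0476
Iteration 2:
  x = (3 - (-3)·0.0476) / (7) = 0.4490
  y = (-1 - (-3)·0.4490) / (6) = 0.0578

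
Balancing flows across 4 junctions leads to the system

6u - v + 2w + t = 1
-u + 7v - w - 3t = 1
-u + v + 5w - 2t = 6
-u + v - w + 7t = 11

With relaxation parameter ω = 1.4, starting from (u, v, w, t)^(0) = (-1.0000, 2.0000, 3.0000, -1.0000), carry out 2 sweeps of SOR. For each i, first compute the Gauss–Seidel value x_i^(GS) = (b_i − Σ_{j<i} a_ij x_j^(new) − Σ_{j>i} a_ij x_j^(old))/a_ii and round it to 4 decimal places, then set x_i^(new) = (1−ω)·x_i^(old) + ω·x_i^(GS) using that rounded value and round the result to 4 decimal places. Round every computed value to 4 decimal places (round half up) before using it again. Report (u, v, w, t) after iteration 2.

Iteration 1:
  u: GS value = (1 - (-1)·2.0000 - (2)·3.0000 - (1)·-1.0000) / (6) = -0.3333;  u ← (1−ω)·-1.0000 + ω·-0.3333 = -0.0666
  v: GS value = (1 - (-1)·-0.0666 - (-1)·3.0000 - (-3)·-1.0000) / (7) = 0.1333;  v ← (1−ω)·2.0000 + ω·0.1333 = -0.6134
  w: GS value = (6 - (-1)·-0.0666 - (1)·-0.6134 - (-2)·-1.0000) / (5) = 0.9094;  w ← (1−ω)·3.0000 + ω·0.9094 = 0.0732
  t: GS value = (11 - (-1)·-0.0666 - (1)·-0.6134 - (-1)·0.0732) / (7) = 1.6600;  t ← (1−ω)·-1.0000 + ω·1.6600 = 2.7240
Iteration 2:
  u: GS value = (1 - (-1)·-0.6134 - (2)·0.0732 - (1)·2.7240) / (6) = -0.4140;  u ← (1−ω)·-0.0666 + ω·-0.4140 = -0.5530
  v: GS value = (1 - (-1)·-0.5530 - (-1)·0.0732 - (-3)·2.7240) / (7) = 1.2417;  v ← (1−ω)·-0.6134 + ω·1.2417 = 1.9837
  w: GS value = (6 - (-1)·-0.5530 - (1)·1.9837 - (-2)·2.7240) / (5) = 1.7823;  w ← (1−ω)·0.0732 + ω·1.7823 = 2.4659
  t: GS value = (11 - (-1)·-0.5530 - (1)·1.9837 - (-1)·2.4659) / (7) = 1.5613;  t ← (1−ω)·2.7240 + ω·1.5613 = 1.0962

(-0.5530, 1.9837, 2.4659, 1.0962)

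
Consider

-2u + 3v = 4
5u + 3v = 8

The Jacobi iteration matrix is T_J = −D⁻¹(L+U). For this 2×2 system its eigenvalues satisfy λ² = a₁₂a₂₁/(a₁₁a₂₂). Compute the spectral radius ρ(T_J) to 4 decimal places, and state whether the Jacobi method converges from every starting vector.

1.5811

a₁₂a₂₁/(a₁₁a₂₂) = (3)·(5) / ((-2)·(3)) = -2.500000
ρ = √|-2.500000| = √2.500000 = 1.5811
ρ > 1, so Jacobi diverges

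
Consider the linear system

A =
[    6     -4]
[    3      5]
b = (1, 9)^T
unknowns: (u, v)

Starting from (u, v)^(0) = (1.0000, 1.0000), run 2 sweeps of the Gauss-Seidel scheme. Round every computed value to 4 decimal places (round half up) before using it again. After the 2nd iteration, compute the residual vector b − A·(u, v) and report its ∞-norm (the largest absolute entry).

0.4798

Iteration 1:
  u = (1 - (-4)·1.0000) / (6) = 0.8333
  v = (9 - (3)·0.8333) / (5) = 1.3000
Iteration 2:
  u = (1 - (-4)·1.3000) / (6) = 1.0333
  v = (9 - (3)·1.0333) / (5) = 1.1800
Residual b − A·x = (-0.4798, 0.0001); ∞-norm = 0.4798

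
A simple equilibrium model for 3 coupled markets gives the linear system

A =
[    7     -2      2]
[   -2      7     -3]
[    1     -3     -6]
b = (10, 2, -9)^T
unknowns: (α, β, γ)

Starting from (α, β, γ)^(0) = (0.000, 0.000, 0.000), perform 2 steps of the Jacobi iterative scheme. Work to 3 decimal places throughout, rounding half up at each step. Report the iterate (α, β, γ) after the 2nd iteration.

Iteration 1:
  α = (10 - (-2)·0.000 - (2)·0.000) / (7) = 1.429
  β = (2 - (-2)·0.000 - (-3)·0.000) / (7) = 0.286
  γ = (-9 - (1)·0.000 - (-3)·0.000) / (-6) = 1.500
Iteration 2:
  α = (10 - (-2)·0.286 - (2)·1.500) / (7) = 1.082
  β = (2 - (-2)·1.429 - (-3)·1.500) / (7) = 1.337
  γ = (-9 - (1)·1.429 - (-3)·0.286) / (-6) = 1.595

(1.082, 1.337, 1.595)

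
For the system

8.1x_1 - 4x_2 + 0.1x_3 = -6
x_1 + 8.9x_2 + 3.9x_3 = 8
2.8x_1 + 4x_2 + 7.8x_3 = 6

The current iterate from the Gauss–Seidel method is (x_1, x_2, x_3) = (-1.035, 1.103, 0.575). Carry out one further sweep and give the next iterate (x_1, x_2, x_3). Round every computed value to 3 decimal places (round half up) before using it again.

One sweep:
  x_1 = (-6 - (-4)·1.103 - (0.1)·0.575) / (8.1) = -0.203
  x_2 = (8 - (1)·-0.203 - (3.9)·0.575) / (8.9) = 0.670
  x_3 = (6 - (2.8)·-0.203 - (4)·0.670) / (7.8) = 0.499

(-0.203, 0.670, 0.499)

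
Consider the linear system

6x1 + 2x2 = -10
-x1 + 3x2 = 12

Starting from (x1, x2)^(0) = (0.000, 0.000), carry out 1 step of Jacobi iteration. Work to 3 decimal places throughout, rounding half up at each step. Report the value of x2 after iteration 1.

4.000

Iteration 1:
  x1 = (-10 - (2)·0.000) / (6) = -1.667
  x2 = (12 - (-1)·0.000) / (3) = 4.000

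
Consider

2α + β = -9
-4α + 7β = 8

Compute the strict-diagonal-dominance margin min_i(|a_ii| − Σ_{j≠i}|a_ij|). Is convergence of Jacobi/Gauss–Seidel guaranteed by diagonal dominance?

1

row 1: |2| − (1) = 1
row 2: |7| − (4) = 3
minimum over rows = 1 → strictly diagonally dominant (convergence guaranteed)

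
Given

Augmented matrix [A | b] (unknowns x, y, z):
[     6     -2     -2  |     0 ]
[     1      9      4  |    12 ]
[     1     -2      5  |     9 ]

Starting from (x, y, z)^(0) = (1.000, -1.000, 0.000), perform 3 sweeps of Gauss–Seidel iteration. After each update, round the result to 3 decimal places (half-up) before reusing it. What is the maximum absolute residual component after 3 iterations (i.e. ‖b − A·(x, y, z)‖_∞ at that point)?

Iteration 1:
  x = (0 - (-2)·-1.000 - (-2)·0.000) / (6) = -0.333
  y = (12 - (1)·-0.333 - (4)·0.000) / (9) = 1.370
  z = (9 - (1)·-0.333 - (-2)·1.370) / (5) = 2.415
Iteration 2:
  x = (0 - (-2)·1.370 - (-2)·2.415) / (6) = 1.262
  y = (12 - (1)·1.262 - (4)·2.415) / (9) = 0.120
  z = (9 - (1)·1.262 - (-2)·0.120) / (5) = 1.596
Iteration 3:
  x = (0 - (-2)·0.120 - (-2)·1.596) / (6) = 0.572
  y = (12 - (1)·0.572 - (4)·1.596) / (9) = 0.560
  z = (9 - (1)·0.572 - (-2)·0.560) / (5) = 1.910
Residual b − A·x = (1.508, -1.252, -0.002); ∞-norm = 1.508

1.508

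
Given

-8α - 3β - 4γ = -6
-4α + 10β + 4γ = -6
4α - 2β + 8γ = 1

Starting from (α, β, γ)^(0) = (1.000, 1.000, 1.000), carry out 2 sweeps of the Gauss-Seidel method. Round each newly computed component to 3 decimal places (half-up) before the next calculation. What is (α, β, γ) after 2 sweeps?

(1.181, -0.098, -0.490)

Iteration 1:
  α = (-6 - (-3)·1.000 - (-4)·1.000) / (-8) = -0.125
  β = (-6 - (-4)·-0.125 - (4)·1.000) / (10) = -1.050
  γ = (1 - (4)·-0.125 - (-2)·-1.050) / (8) = -0.075
Iteration 2:
  α = (-6 - (-3)·-1.050 - (-4)·-0.075) / (-8) = 1.181
  β = (-6 - (-4)·1.181 - (4)·-0.075) / (10) = -0.098
  γ = (1 - (4)·1.181 - (-2)·-0.098) / (8) = -0.490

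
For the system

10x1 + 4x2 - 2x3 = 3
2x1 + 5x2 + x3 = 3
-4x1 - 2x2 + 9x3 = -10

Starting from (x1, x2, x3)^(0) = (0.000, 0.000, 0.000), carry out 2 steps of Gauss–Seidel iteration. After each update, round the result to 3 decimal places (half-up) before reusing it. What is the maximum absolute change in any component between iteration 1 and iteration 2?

Iteration 1:
  x1 = (3 - (4)·0.000 - (-2)·0.000) / (10) = 0.300
  x2 = (3 - (2)·0.300 - (1)·0.000) / (5) = 0.480
  x3 = (-10 - (-4)·0.300 - (-2)·0.480) / (9) = -0.871
Iteration 2:
  x1 = (3 - (4)·0.480 - (-2)·-0.871) / (10) = -0.066
  x2 = (3 - (2)·-0.066 - (1)·-0.871) / (5) = 0.801
  x3 = (-10 - (-4)·-0.066 - (-2)·0.801) / (9) = -0.962
Change: (-0.366, 0.321, -0.091) → max |·| = 0.366

0.366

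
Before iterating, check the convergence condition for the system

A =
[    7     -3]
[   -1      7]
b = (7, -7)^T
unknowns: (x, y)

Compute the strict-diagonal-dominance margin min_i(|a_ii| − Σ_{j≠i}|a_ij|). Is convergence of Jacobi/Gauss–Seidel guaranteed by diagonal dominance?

row 1: |7| − (3) = 4
row 2: |7| − (1) = 6
minimum over rows = 4 → strictly diagonally dominant (convergence guaranteed)

4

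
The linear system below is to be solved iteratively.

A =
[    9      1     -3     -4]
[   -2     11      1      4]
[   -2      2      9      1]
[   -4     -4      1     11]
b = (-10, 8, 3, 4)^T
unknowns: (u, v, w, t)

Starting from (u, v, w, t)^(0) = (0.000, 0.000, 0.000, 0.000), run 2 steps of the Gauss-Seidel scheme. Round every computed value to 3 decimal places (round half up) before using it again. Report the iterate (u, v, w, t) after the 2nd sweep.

(-1.111, 0.472, -0.035, 0.134)

Iteration 1:
  u = (-10 - (1)·0.000 - (-3)·0.000 - (-4)·0.000) / (9) = -1.111
  v = (8 - (-2)·-1.111 - (1)·0.000 - (4)·0.000) / (11) = 0.525
  w = (3 - (-2)·-1.111 - (2)·0.525 - (1)·0.000) / (9) = -0.030
  t = (4 - (-4)·-1.111 - (-4)·0.525 - (1)·-0.030) / (11) = 0.153
Iteration 2:
  u = (-10 - (1)·0.525 - (-3)·-0.030 - (-4)·0.153) / (9) = -1.111
  v = (8 - (-2)·-1.111 - (1)·-0.030 - (4)·0.153) / (11) = 0.472
  w = (3 - (-2)·-1.111 - (2)·0.472 - (1)·0.153) / (9) = -0.035
  t = (4 - (-4)·-1.111 - (-4)·0.472 - (1)·-0.035) / (11) = 0.134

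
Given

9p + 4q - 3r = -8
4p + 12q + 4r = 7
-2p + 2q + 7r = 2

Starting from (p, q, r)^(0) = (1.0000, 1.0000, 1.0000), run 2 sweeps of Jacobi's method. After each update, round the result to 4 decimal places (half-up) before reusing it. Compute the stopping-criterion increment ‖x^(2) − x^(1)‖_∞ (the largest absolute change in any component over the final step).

Iteration 1:
  p = (-8 - (4)·1.0000 - (-3)·1.0000) / (9) = -1.0000
  q = (7 - (4)·1.0000 - (4)·1.0000) / (12) = -0.0833
  r = (2 - (-2)·1.0000 - (2)·1.0000) / (7) = 0.2857
Iteration 2:
  p = (-8 - (4)·-0.0833 - (-3)·0.2857) / (9) = -0.7566
  q = (7 - (4)·-1.0000 - (4)·0.2857) / (12) = 0.8214
  r = (2 - (-2)·-1.0000 - (2)·-0.0833) / (7) = 0.0238
Change: (0.2434, 0.9047, -0.2619) → max |·| = 0.9047

0.9047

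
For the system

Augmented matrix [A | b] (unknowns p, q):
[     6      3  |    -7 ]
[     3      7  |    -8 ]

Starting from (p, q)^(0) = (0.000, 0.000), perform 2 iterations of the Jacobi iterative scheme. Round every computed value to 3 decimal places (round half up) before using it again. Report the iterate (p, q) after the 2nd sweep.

(-0.595, -0.643)

Iteration 1:
  p = (-7 - (3)·0.000) / (6) = -1.167
  q = (-8 - (3)·0.000) / (7) = -1.143
Iteration 2:
  p = (-7 - (3)·-1.143) / (6) = -0.595
  q = (-8 - (3)·-1.167) / (7) = -0.643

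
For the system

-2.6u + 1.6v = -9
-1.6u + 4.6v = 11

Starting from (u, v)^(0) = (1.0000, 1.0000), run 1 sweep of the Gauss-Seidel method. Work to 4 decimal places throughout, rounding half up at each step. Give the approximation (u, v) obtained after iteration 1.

(4.0769, 3.8094)

Iteration 1:
  u = (-9 - (1.6)·1.0000) / (-2.6) = 4.0769
  v = (11 - (-1.6)·4.0769) / (4.6) = 3.8094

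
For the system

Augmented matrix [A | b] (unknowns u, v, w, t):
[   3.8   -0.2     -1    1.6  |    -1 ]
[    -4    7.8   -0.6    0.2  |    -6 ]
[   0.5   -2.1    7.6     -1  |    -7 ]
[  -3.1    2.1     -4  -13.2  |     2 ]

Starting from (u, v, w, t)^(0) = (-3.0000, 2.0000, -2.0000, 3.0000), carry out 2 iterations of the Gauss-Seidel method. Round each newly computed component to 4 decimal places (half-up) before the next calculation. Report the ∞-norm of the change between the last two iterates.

1.2127

Iteration 1:
  u = (-1 - (-0.2)·2.0000 - (-1)·-2.0000 - (1.6)·3.0000) / (3.8) = -1.9474
  v = (-6 - (-4)·-1.9474 - (-0.6)·-2.0000 - (0.2)·3.0000) / (7.8) = -1.9987
  w = (-7 - (0.5)·-1.9474 - (-2.1)·-1.9987 - (-1)·3.0000) / (7.6) = -0.9505
  t = (2 - (-3.1)·-1.9474 - (2.1)·-1.9987 - (-4)·-0.9505) / (-13.2) = 0.2759
Iteration 2:
  u = (-1 - (-0.2)·-1.9987 - (-1)·-0.9505 - (1.6)·0.2759) / (3.8) = -0.7347
  v = (-6 - (-4)·-0.7347 - (-0.6)·-0.9505 - (0.2)·0.2759) / (7.8) = -1.2262
  w = (-7 - (0.5)·-0.7347 - (-2.1)·-1.2262 - (-1)·0.2759) / (7.6) = -1.1752
  t = (2 - (-3.1)·-0.7347 - (2.1)·-1.2262 - (-4)·-1.1752) / (-13.2) = 0.1821
Change: (1.2127, 0.7725, -0.2247, -0.0938) → max |·| = 1.2127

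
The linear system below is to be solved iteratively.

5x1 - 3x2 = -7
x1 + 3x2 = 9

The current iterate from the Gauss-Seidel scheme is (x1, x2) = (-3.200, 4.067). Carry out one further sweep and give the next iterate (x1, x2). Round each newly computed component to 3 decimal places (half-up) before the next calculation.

One sweep:
  x1 = (-7 - (-3)·4.067) / (5) = 1.040
  x2 = (9 - (1)·1.040) / (3) = 2.653

(1.040, 2.653)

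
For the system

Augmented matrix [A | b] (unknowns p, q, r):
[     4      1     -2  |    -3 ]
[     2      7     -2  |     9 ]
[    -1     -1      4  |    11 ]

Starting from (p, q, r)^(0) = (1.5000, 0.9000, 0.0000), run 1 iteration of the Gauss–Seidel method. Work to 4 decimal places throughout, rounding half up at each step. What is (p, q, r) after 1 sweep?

Iteration 1:
  p = (-3 - (1)·0.9000 - (-2)·0.0000) / (4) = -0.9750
  q = (9 - (2)·-0.9750 - (-2)·0.0000) / (7) = 1.5643
  r = (11 - (-1)·-0.9750 - (-1)·1.5643) / (4) = 2.8973

(-0.9750, 1.5643, 2.8973)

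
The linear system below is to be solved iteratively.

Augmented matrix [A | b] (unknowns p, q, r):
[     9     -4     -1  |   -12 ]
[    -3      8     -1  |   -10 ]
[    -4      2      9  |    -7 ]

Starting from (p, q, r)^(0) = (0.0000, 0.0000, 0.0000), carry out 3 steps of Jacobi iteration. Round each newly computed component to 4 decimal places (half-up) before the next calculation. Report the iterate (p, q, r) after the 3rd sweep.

Iteration 1:
  p = (-12 - (-4)·0.0000 - (-1)·0.0000) / (9) = -1.3333
  q = (-10 - (-3)·0.0000 - (-1)·0.0000) / (8) = -1.2500
  r = (-7 - (-4)·0.0000 - (2)·0.0000) / (9) = -0.7778
Iteration 2:
  p = (-12 - (-4)·-1.2500 - (-1)·-0.7778) / (9) = -1.9753
  q = (-10 - (-3)·-1.3333 - (-1)·-0.7778) / (8) = -1.8472
  r = (-7 - (-4)·-1.3333 - (2)·-1.2500) / (9) = -1.0926
Iteration 3:
  p = (-12 - (-4)·-1.8472 - (-1)·-1.0926) / (9) = -2.2757
  q = (-10 - (-3)·-1.9753 - (-1)·-1.0926) / (8) = -2.1273
  r = (-7 - (-4)·-1.9753 - (2)·-1.8472) / (9) = -1.2452

(-2.2757, -2.1273, -1.2452)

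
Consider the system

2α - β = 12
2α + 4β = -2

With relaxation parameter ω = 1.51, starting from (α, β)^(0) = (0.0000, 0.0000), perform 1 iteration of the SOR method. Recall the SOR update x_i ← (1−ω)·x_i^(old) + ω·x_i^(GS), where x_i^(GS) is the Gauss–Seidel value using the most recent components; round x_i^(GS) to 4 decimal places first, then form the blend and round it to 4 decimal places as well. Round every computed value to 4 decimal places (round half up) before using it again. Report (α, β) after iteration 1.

(9.0600, -7.5953)

Iteration 1:
  α: GS value = (12 - (-1)·0.0000) / (2) = 6.0000;  α ← (1−ω)·0.0000 + ω·6.0000 = 9.0600
  β: GS value = (-2 - (2)·9.0600) / (4) = -5.0300;  β ← (1−ω)·0.0000 + ω·-5.0300 = -7.5953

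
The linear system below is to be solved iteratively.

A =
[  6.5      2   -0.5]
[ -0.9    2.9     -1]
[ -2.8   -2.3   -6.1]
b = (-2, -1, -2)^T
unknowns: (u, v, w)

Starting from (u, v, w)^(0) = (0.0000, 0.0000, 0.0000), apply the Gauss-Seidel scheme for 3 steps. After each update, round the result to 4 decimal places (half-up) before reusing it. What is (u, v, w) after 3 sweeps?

Iteration 1:
  u = (-2 - (2)·0.0000 - (-0.5)·0.0000) / (6.5) = -0.3077
  v = (-1 - (-0.9)·-0.3077 - (-1)·0.0000) / (2.9) = -0.4403
  w = (-2 - (-2.8)·-0.3077 - (-2.3)·-0.4403) / (-6.1) = 0.6351
Iteration 2:
  u = (-2 - (2)·-0.4403 - (-0.5)·0.6351) / (6.5) = -0.1234
  v = (-1 - (-0.9)·-0.1234 - (-1)·0.6351) / (2.9) = -0.1641
  w = (-2 - (-2.8)·-0.1234 - (-2.3)·-0.1641) / (-6.1) = 0.4464
Iteration 3:
  u = (-2 - (2)·-0.1641 - (-0.5)·0.4464) / (6.5) = -0.2229
  v = (-1 - (-0.9)·-0.2229 - (-1)·0.4464) / (2.9) = -0.2601
  w = (-2 - (-2.8)·-0.2229 - (-2.3)·-0.2601) / (-6.1) = 0.5283

(-0.2229, -0.2601, 0.5283)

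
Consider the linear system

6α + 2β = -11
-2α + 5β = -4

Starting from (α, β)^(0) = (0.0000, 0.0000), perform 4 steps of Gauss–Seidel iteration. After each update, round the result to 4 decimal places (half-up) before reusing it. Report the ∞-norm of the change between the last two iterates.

0.0091

Iteration 1:
  α = (-11 - (2)·0.0000) / (6) = -1.8333
  β = (-4 - (-2)·-1.8333) / (5) = -1.5333
Iteration 2:
  α = (-11 - (2)·-1.5333) / (6) = -1.3222
  β = (-4 - (-2)·-1.3222) / (5) = -1.3289
Iteration 3:
  α = (-11 - (2)·-1.3289) / (6) = -1.3904
  β = (-4 - (-2)·-1.3904) / (5) = -1.3562
Iteration 4:
  α = (-11 - (2)·-1.3562) / (6) = -1.3813
  β = (-4 - (-2)·-1.3813) / (5) = -1.3525
Change: (0.0091, 0.0037) → max |·| = 0.0091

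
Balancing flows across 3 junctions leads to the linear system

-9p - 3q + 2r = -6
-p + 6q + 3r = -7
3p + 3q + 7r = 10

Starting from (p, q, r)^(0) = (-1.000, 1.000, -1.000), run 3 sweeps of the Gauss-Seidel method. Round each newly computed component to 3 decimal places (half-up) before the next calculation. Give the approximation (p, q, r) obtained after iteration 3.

(1.631, -1.724, 1.468)

Iteration 1:
  p = (-6 - (-3)·1.000 - (2)·-1.000) / (-9) = 0.111
  q = (-7 - (-1)·0.111 - (3)·-1.000) / (6) = -0.648
  r = (10 - (3)·0.111 - (3)·-0.648) / (7) = 1.659
Iteration 2:
  p = (-6 - (-3)·-0.648 - (2)·1.659) / (-9) = 1.251
  q = (-7 - (-1)·1.251 - (3)·1.659) / (6) = -1.788
  r = (10 - (3)·1.251 - (3)·-1.788) / (7) = 1.659
Iteration 3:
  p = (-6 - (-3)·-1.788 - (2)·1.659) / (-9) = 1.631
  q = (-7 - (-1)·1.631 - (3)·1.659) / (6) = -1.724
  r = (10 - (3)·1.631 - (3)·-1.724) / (7) = 1.468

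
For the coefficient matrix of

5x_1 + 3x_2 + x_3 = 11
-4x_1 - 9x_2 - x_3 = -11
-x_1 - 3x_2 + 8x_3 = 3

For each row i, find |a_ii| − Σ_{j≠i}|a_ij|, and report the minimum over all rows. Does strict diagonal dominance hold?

1

row 1: |5| − (3+1) = 1
row 2: |-9| − (4+1) = 4
row 3: |8| − (1+3) = 4
minimum over rows = 1 → strictly diagonally dominant (convergence guaranteed)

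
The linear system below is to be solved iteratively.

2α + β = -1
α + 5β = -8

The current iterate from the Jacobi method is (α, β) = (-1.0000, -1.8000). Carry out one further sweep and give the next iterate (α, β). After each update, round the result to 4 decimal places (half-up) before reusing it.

(0.4000, -1.4000)

One sweep:
  α = (-1 - (1)·-1.8000) / (2) = 0.4000
  β = (-8 - (1)·-1.0000) / (5) = -1.4000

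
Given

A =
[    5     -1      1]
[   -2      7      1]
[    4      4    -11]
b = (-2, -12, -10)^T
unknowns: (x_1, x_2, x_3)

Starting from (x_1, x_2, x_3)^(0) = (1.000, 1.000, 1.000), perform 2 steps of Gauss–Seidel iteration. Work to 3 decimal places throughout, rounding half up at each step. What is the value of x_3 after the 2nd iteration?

-0.093

Iteration 1:
  x_1 = (-2 - (-1)·1.000 - (1)·1.000) / (5) = -0.400
  x_2 = (-12 - (-2)·-0.400 - (1)·1.000) / (7) = -1.971
  x_3 = (-10 - (4)·-0.400 - (4)·-1.971) / (-11) = 0.047
Iteration 2:
  x_1 = (-2 - (-1)·-1.971 - (1)·0.047) / (5) = -0.804
  x_2 = (-12 - (-2)·-0.804 - (1)·0.047) / (7) = -1.951
  x_3 = (-10 - (4)·-0.804 - (4)·-1.951) / (-11) = -0.093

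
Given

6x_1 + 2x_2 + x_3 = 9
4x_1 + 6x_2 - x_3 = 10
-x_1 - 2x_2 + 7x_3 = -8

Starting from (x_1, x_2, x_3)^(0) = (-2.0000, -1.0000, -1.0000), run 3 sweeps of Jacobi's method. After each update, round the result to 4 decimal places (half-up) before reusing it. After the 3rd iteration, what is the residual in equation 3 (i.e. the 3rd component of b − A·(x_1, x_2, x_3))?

2.7516

Iteration 1:
  x_1 = (9 - (2)·-1.0000 - (1)·-1.0000) / (6) = 2.0000
  x_2 = (10 - (4)·-2.0000 - (-1)·-1.0000) / (6) = 2.8333
  x_3 = (-8 - (-1)·-2.0000 - (-2)·-1.0000) / (7) = -1.7143
Iteration 2:
  x_1 = (9 - (2)·2.8333 - (1)·-1.7143) / (6) = 0.8413
  x_2 = (10 - (4)·2.0000 - (-1)·-1.7143) / (6) = 0.0476
  x_3 = (-8 - (-1)·2.0000 - (-2)·2.8333) / (7) = -0.0476
Iteration 3:
  x_1 = (9 - (2)·0.0476 - (1)·-0.0476) / (6) = 1.4921
  x_2 = (10 - (4)·0.8413 - (-1)·-0.0476) / (6) = 1.0979
  x_3 = (-8 - (-1)·0.8413 - (-2)·0.0476) / (7) = -1.0091
Residual b − A·x = (-1.1393, -3.5649, 2.7516)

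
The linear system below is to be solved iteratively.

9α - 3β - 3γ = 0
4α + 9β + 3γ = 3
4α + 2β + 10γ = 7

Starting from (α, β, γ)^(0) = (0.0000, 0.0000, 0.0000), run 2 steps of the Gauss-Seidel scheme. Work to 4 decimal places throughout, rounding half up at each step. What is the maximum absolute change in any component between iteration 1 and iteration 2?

0.3543

Iteration 1:
  α = (0 - (-3)·0.0000 - (-3)·0.0000) / (9) = 0.0000
  β = (3 - (4)·0.0000 - (3)·0.0000) / (9) = 0.3333
  γ = (7 - (4)·0.0000 - (2)·0.3333) / (10) = 0.6333
Iteration 2:
  α = (0 - (-3)·0.3333 - (-3)·0.6333) / (9) = 0.3222
  β = (3 - (4)·0.3222 - (3)·0.6333) / (9) = -0.0210
  γ = (7 - (4)·0.3222 - (2)·-0.0210) / (10) = 0.5753
Change: (0.3222, -0.3543, -0.0580) → max |·| = 0.3543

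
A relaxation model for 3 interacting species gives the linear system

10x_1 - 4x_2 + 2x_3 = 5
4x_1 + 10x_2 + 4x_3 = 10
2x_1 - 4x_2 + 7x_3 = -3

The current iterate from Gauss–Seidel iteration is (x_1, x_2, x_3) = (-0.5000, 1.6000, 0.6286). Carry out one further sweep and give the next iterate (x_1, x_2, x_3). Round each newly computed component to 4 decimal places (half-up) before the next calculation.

One sweep:
  x_1 = (5 - (-4)·1.6000 - (2)·0.6286) / (10) = 1.0143
  x_2 = (10 - (4)·1.0143 - (4)·0.6286) / (10) = 0.3428
  x_3 = (-3 - (2)·1.0143 - (-4)·0.3428) / (7) = -0.5225

(1.0143, 0.3428, -0.5225)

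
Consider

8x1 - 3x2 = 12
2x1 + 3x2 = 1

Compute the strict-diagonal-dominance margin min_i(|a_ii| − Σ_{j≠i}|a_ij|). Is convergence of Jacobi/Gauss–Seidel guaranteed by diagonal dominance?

1

row 1: |8| − (3) = 5
row 2: |3| − (2) = 1
minimum over rows = 1 → strictly diagonally dominant (convergence guaranteed)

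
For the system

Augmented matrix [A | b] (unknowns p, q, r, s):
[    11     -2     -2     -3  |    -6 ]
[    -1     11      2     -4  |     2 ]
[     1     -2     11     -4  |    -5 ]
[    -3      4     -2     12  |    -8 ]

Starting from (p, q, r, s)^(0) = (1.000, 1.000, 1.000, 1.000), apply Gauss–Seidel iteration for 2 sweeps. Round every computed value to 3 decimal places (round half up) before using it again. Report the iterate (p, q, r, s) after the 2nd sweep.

(-0.694, -0.157, -0.701, -0.905)

Iteration 1:
  p = (-6 - (-2)·1.000 - (-2)·1.000 - (-3)·1.000) / (11) = 0.091
  q = (2 - (-1)·0.091 - (2)·1.000 - (-4)·1.000) / (11) = 0.372
  r = (-5 - (1)·0.091 - (-2)·0.372 - (-4)·1.000) / (11) = -0.032
  s = (-8 - (-3)·0.091 - (4)·0.372 - (-2)·-0.032) / (12) = -0.773
Iteration 2:
  p = (-6 - (-2)·0.372 - (-2)·-0.032 - (-3)·-0.773) / (11) = -0.694
  q = (2 - (-1)·-0.694 - (2)·-0.032 - (-4)·-0.773) / (11) = -0.157
  r = (-5 - (1)·-0.694 - (-2)·-0.157 - (-4)·-0.773) / (11) = -0.701
  s = (-8 - (-3)·-0.694 - (4)·-0.157 - (-2)·-0.701) / (12) = -0.905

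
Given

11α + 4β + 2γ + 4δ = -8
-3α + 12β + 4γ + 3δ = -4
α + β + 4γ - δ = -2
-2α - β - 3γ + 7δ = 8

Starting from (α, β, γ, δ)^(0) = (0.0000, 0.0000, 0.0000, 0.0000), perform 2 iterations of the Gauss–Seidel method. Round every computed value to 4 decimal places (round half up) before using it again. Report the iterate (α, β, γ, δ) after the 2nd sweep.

(-0.7892, -0.6626, 0.0580, 0.8476)

Iteration 1:
  α = (-8 - (4)·0.0000 - (2)·0.0000 - (4)·0.0000) / (11) = -0.7273
  β = (-4 - (-3)·-0.7273 - (4)·0.0000 - (3)·0.0000) / (12) = -0.5152
  γ = (-2 - (1)·-0.7273 - (1)·-0.5152 - (-1)·0.0000) / (4) = -0.1894
  δ = (8 - (-2)·-0.7273 - (-1)·-0.5152 - (-3)·-0.1894) / (7) = 0.7803
Iteration 2:
  α = (-8 - (4)·-0.5152 - (2)·-0.1894 - (4)·0.7803) / (11) = -0.7892
  β = (-4 - (-3)·-0.7892 - (4)·-0.1894 - (3)·0.7803) / (12) = -0.6626
  γ = (-2 - (1)·-0.7892 - (1)·-0.6626 - (-1)·0.7803) / (4) = 0.0580
  δ = (8 - (-2)·-0.7892 - (-1)·-0.6626 - (-3)·0.0580) / (7) = 0.8476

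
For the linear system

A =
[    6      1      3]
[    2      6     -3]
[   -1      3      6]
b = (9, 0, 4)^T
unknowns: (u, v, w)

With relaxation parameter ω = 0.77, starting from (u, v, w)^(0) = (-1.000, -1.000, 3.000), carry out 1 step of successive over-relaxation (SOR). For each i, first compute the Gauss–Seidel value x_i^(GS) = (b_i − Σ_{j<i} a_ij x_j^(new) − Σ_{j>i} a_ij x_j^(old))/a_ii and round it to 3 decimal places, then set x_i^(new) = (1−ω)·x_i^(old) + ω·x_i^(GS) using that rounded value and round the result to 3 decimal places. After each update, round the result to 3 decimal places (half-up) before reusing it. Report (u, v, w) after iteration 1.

Iteration 1:
  u: GS value = (9 - (1)·-1.000 - (3)·3.000) / (6) = 0.167;  u ← (1−ω)·-1.000 + ω·0.167 = -0.101
  v: GS value = (0 - (2)·-0.101 - (-3)·3.000) / (6) = 1.534;  v ← (1−ω)·-1.000 + ω·1.534 = 0.951
  w: GS value = (4 - (-1)·-0.101 - (3)·0.951) / (6) = 0.174;  w ← (1−ω)·3.000 + ω·0.174 = 0.824

(-0.101, 0.951, 0.824)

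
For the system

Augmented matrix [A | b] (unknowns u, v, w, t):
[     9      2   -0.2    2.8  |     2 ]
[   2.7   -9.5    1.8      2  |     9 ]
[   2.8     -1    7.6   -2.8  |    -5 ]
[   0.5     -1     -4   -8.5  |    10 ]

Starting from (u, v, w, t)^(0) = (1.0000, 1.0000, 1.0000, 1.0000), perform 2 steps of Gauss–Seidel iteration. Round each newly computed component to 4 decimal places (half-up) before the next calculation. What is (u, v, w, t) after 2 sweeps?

Iteration 1:
  u = (2 - (2)·1.0000 - (-0.2)·1.0000 - (2.8)·1.0000) / (9) = -0.2889
  v = (9 - (2.7)·-0.2889 - (1.8)·1.0000 - (2)·1.0000) / (-9.5) = -0.6295
  w = (-5 - (2.8)·-0.2889 - (-1)·-0.6295 - (-2.8)·1.0000) / (7.6) = -0.2659
  t = (10 - (0.5)·-0.2889 - (-1)·-0.6295 - (-4)·-0.2659) / (-8.5) = -0.9943
Iteration 2:
  u = (2 - (2)·-0.6295 - (-0.2)·-0.2659 - (2.8)·-0.9943) / (9) = 0.6655
  v = (9 - (2.7)·0.6655 - (1.8)·-0.2659 - (2)·-0.9943) / (-9.5) = -1.0179
  w = (-5 - (2.8)·0.6655 - (-1)·-1.0179 - (-2.8)·-0.9943) / (7.6) = -1.4033
  t = (10 - (0.5)·0.6655 - (-1)·-1.0179 - (-4)·-1.4033) / (-8.5) = -0.3572

(0.6655, -1.0179, -1.4033, -0.3572)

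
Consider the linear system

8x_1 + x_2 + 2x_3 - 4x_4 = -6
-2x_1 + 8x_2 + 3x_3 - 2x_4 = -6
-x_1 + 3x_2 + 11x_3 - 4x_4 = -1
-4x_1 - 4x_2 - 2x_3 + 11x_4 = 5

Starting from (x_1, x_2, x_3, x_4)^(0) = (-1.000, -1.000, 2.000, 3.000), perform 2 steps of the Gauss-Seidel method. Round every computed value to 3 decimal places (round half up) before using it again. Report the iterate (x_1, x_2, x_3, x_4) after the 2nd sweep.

(-0.685, -1.233, 0.391, -0.172)

Iteration 1:
  x_1 = (-6 - (1)·-1.000 - (2)·2.000 - (-4)·3.000) / (8) = 0.375
  x_2 = (-6 - (-2)·0.375 - (3)·2.000 - (-2)·3.000) / (8) = -0.656
  x_3 = (-1 - (-1)·0.375 - (3)·-0.656 - (-4)·3.000) / (11) = 1.213
  x_4 = (5 - (-4)·0.375 - (-4)·-0.656 - (-2)·1.213) / (11) = 0.573
Iteration 2:
  x_1 = (-6 - (1)·-0.656 - (2)·1.213 - (-4)·0.573) / (8) = -0.685
  x_2 = (-6 - (-2)·-0.685 - (3)·1.213 - (-2)·0.573) / (8) = -1.233
  x_3 = (-1 - (-1)·-0.685 - (3)·-1.233 - (-4)·0.573) / (11) = 0.391
  x_4 = (5 - (-4)·-0.685 - (-4)·-1.233 - (-2)·0.391) / (11) = -0.172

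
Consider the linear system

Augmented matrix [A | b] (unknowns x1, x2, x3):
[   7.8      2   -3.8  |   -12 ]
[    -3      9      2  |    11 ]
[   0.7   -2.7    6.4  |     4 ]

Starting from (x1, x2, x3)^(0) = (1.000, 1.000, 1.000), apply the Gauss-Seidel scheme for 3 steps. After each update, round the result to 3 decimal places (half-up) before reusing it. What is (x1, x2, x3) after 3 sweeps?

(-1.201, 0.598, 1.009)

Iteration 1:
  x1 = (-12 - (2)·1.000 - (-3.8)·1.000) / (7.8) = -1.308
  x2 = (11 - (-3)·-1.308 - (2)·1.000) / (9) = 0.564
  x3 = (4 - (0.7)·-1.308 - (-2.7)·0.564) / (6.4) = 1.006
Iteration 2:
  x1 = (-12 - (2)·0.564 - (-3.8)·1.006) / (7.8) = -1.193
  x2 = (11 - (-3)·-1.193 - (2)·1.006) / (9) = 0.601
  x3 = (4 - (0.7)·-1.193 - (-2.7)·0.601) / (6.4) = 1.009
Iteration 3:
  x1 = (-12 - (2)·0.601 - (-3.8)·1.009) / (7.8) = -1.201
  x2 = (11 - (-3)·-1.201 - (2)·1.009) / (9) = 0.598
  x3 = (4 - (0.7)·-1.201 - (-2.7)·0.598) / (6.4) = 1.009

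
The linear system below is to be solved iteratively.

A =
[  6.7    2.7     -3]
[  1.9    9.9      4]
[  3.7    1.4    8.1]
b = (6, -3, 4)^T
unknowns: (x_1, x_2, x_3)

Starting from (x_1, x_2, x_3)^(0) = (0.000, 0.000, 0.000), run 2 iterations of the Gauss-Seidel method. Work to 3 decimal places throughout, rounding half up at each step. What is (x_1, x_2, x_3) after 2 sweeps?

(1.162, -0.594, 0.066)

Iteration 1:
  x_1 = (6 - (2.7)·0.000 - (-3)·0.000) / (6.7) = 0.896
  x_2 = (-3 - (1.9)·0.896 - (4)·0.000) / (9.9) = -0.475
  x_3 = (4 - (3.7)·0.896 - (1.4)·-0.475) / (8.1) = 0.167
Iteration 2:
  x_1 = (6 - (2.7)·-0.475 - (-3)·0.167) / (6.7) = 1.162
  x_2 = (-3 - (1.9)·1.162 - (4)·0.167) / (9.9) = -0.594
  x_3 = (4 - (3.7)·1.162 - (1.4)·-0.594) / (8.1) = 0.066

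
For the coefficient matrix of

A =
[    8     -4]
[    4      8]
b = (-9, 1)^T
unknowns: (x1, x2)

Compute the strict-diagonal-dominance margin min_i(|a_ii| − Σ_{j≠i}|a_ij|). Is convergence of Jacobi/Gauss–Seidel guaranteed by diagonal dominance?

4

row 1: |8| − (4) = 4
row 2: |8| − (4) = 4
minimum over rows = 4 → strictly diagonally dominant (convergence guaranteed)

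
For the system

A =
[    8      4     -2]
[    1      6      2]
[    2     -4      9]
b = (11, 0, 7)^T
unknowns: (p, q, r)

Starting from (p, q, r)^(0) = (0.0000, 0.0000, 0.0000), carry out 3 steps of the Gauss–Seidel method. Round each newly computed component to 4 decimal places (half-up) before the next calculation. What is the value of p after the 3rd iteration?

Iteration 1:
  p = (11 - (4)·0.0000 - (-2)·0.0000) / (8) = 1.3750
  q = (0 - (1)·1.3750 - (2)·0.0000) / (6) = -0.2292
  r = (7 - (2)·1.3750 - (-4)·-0.2292) / (9) = 0.3704
Iteration 2:
  p = (11 - (4)·-0.2292 - (-2)·0.3704) / (8) = 1.5822
  q = (0 - (1)·1.5822 - (2)·0.3704) / (6) = -0.3872
  r = (7 - (2)·1.5822 - (-4)·-0.3872) / (9) = 0.2541
Iteration 3:
  p = (11 - (4)·-0.3872 - (-2)·0.2541) / (8) = 1.6321
  q = (0 - (1)·1.6321 - (2)·0.2541) / (6) = -0.3567
  r = (7 - (2)·1.6321 - (-4)·-0.3567) / (9) = 0.2566

1.6321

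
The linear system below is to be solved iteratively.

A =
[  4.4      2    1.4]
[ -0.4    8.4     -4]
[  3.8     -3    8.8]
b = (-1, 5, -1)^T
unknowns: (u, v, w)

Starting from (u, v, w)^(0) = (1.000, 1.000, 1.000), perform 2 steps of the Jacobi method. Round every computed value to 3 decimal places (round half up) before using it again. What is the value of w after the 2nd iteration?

0.700

Iteration 1:
  u = (-1 - (2)·1.000 - (1.4)·1.000) / (4.4) = -1.000
  v = (5 - (-0.4)·1.000 - (-4)·1.000) / (8.4) = 1.119
  w = (-1 - (3.8)·1.000 - (-3)·1.000) / (8.8) = -0.205
Iteration 2:
  u = (-1 - (2)·1.119 - (1.4)·-0.205) / (4.4) = -0.671
  v = (5 - (-0.4)·-1.000 - (-4)·-0.205) / (8.4) = 0.450
  w = (-1 - (3.8)·-1.000 - (-3)·1.119) / (8.8) = 0.700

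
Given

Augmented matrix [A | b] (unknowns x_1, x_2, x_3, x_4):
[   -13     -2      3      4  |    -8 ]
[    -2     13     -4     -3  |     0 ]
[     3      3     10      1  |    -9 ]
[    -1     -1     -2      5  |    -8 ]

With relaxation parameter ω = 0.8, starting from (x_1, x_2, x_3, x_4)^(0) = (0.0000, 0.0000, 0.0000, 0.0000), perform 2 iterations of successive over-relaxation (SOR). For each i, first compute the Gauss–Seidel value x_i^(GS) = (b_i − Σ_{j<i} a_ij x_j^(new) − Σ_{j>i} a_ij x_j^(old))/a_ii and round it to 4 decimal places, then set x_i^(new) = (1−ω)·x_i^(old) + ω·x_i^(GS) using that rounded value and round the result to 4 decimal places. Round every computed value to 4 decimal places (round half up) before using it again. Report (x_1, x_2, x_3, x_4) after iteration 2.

(0.0654, -0.4600, -0.6787, -1.8532)

Iteration 1:
  x_1: GS value = (-8 - (-2)·0.0000 - (3)·0.0000 - (4)·0.0000) / (-13) = 0.6154;  x_1 ← (1−ω)·0.0000 + ω·0.6154 = 0.4923
  x_2: GS value = (0 - (-2)·0.4923 - (-4)·0.0000 - (-3)·0.0000) / (13) = 0.0757;  x_2 ← (1−ω)·0.0000 + ω·0.0757 = 0.0606
  x_3: GS value = (-9 - (3)·0.4923 - (3)·0.0606 - (1)·0.0000) / (10) = -1.0659;  x_3 ← (1−ω)·0.0000 + ω·-1.0659 = -0.8527
  x_4: GS value = (-8 - (-1)·0.4923 - (-1)·0.0606 - (-2)·-0.8527) / (5) = -1.8305;  x_4 ← (1−ω)·0.0000 + ω·-1.8305 = -1.4644
Iteration 2:
  x_1: GS value = (-8 - (-2)·0.0606 - (3)·-0.8527 - (4)·-1.4644) / (-13) = -0.0413;  x_1 ← (1−ω)·0.4923 + ω·-0.0413 = 0.0654
  x_2: GS value = (0 - (-2)·0.0654 - (-4)·-0.8527 - (-3)·-1.4644) / (13) = -0.5902;  x_2 ← (1−ω)·0.0606 + ω·-0.5902 = -0.4600
  x_3: GS value = (-9 - (3)·0.0654 - (3)·-0.4600 - (1)·-1.4644) / (10) = -0.6352;  x_3 ← (1−ω)·-0.8527 + ω·-0.6352 = -0.6787
  x_4: GS value = (-8 - (-1)·0.0654 - (-1)·-0.4600 - (-2)·-0.6787) / (5) = -1.9504;  x_4 ← (1−ω)·-1.4644 + ω·-1.9504 = -1.8532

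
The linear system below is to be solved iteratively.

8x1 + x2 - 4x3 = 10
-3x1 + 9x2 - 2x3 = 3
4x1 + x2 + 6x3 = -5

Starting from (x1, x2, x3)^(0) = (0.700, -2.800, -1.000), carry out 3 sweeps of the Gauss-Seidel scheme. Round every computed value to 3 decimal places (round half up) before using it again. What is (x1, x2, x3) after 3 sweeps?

(0.692, 0.321, -1.348)

Iteration 1:
  x1 = (10 - (1)·-2.800 - (-4)·-1.000) / (8) = 1.100
  x2 = (3 - (-3)·1.100 - (-2)·-1.000) / (9) = 0.478
  x3 = (-5 - (4)·1.100 - (1)·0.478) / (6) = -1.646
Iteration 2:
  x1 = (10 - (1)·0.478 - (-4)·-1.646) / (8) = 0.367
  x2 = (3 - (-3)·0.367 - (-2)·-1.646) / (9) = 0.090
  x3 = (-5 - (4)·0.367 - (1)·0.090) / (6) = -1.093
Iteration 3:
  x1 = (10 - (1)·0.090 - (-4)·-1.093) / (8) = 0.692
  x2 = (3 - (-3)·0.692 - (-2)·-1.093) / (9) = 0.321
  x3 = (-5 - (4)·0.692 - (1)·0.321) / (6) = -1.348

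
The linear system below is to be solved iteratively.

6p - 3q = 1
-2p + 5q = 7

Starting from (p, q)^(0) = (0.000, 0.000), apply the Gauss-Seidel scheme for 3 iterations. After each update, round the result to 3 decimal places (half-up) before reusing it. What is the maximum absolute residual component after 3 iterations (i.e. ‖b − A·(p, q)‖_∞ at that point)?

0.175

Iteration 1:
  p = (1 - (-3)·0.000) / (6) = 0.167
  q = (7 - (-2)·0.167) / (5) = 1.467
Iteration 2:
  p = (1 - (-3)·1.467) / (6) = 0.900
  q = (7 - (-2)·0.900) / (5) = 1.760
Iteration 3:
  p = (1 - (-3)·1.760) / (6) = 1.047
  q = (7 - (-2)·1.047) / (5) = 1.819
Residual b − A·x = (0.175, -0.001); ∞-norm = 0.175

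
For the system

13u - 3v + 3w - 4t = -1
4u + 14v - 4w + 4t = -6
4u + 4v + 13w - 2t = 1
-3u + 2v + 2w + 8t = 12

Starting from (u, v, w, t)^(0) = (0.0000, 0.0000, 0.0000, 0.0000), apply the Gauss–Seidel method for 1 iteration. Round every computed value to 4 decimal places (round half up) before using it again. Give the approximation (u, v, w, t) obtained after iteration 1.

Iteration 1:
  u = (-1 - (-3)·0.0000 - (3)·0.0000 - (-4)·0.0000) / (13) = -0.0769
  v = (-6 - (4)·-0.0769 - (-4)·0.0000 - (4)·0.0000) / (14) = -0.4066
  w = (1 - (4)·-0.0769 - (4)·-0.4066 - (-2)·0.0000) / (13) = 0.2257
  t = (12 - (-3)·-0.0769 - (2)·-0.4066 - (2)·0.2257) / (8) = 1.5164

(-0.0769, -0.4066, 0.2257, 1.5164)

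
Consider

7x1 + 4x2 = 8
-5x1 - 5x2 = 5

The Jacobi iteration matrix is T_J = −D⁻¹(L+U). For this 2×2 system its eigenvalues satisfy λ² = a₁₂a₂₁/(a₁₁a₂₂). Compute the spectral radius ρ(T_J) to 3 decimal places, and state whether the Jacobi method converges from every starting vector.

a₁₂a₂₁/(a₁₁a₂₂) = (4)·(-5) / ((7)·(-5)) = 0.571429
ρ = √|0.571429| = √0.571429 = 0.756
ρ < 1, so Jacobi converges

0.756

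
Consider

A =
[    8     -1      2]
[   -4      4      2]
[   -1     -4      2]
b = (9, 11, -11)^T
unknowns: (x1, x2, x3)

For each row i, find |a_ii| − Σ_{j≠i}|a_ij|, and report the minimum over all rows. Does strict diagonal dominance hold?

-3

row 1: |8| − (1+2) = 5
row 2: |4| − (4+2) = -2
row 3: |2| − (1+4) = -3
minimum over rows = -3 → not strictly diagonally dominant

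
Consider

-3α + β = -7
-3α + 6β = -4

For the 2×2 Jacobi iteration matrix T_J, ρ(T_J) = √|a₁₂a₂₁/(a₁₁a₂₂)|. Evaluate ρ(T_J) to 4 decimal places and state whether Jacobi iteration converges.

0.4082

a₁₂a₂₁/(a₁₁a₂₂) = (1)·(-3) / ((-3)·(6)) = 0.166667
ρ = √|0.166667| = √0.166667 = 0.4082
ρ < 1, so Jacobi converges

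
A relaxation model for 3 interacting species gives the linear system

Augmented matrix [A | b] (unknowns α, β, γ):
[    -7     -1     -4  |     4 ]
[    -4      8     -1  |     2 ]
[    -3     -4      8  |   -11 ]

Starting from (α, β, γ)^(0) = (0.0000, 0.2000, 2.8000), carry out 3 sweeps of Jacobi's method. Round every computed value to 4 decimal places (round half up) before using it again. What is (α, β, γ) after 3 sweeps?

(0.6585, 0.0482, -1.8529)

Iteration 1:
  α = (4 - (-1)·0.2000 - (-4)·2.8000) / (-7) = -2.2000
  β = (2 - (-4)·0.0000 - (-1)·2.8000) / (8) = 0.6000
  γ = (-11 - (-3)·0.0000 - (-4)·0.2000) / (8) = -1.2750
Iteration 2:
  α = (4 - (-1)·0.6000 - (-4)·-1.2750) / (-7) = 0.0714
  β = (2 - (-4)·-2.2000 - (-1)·-1.2750) / (8) = -1.0094
  γ = (-11 - (-3)·-2.2000 - (-4)·0.6000) / (8) = -1.9000
Iteration 3:
  α = (4 - (-1)·-1.0094 - (-4)·-1.9000) / (-7) = 0.6585
  β = (2 - (-4)·0.0714 - (-1)·-1.9000) / (8) = 0.0482
  γ = (-11 - (-3)·0.0714 - (-4)·-1.0094) / (8) = -1.8529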